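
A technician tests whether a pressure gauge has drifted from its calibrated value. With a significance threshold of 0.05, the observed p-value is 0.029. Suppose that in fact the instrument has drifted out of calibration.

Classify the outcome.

Neither — the decision is correct.

The conventional null hypothesis is that the instrument is correctly calibrated.
Since p = 0.029 < α = 0.05, H₀ is rejected.
H₀ is false (actually the instrument has drifted out of calibration).
The decision matches the true state — no error.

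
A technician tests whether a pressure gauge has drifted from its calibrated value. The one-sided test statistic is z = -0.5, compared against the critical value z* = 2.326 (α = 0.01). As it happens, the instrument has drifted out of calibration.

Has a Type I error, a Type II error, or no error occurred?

The conventional null hypothesis is that the instrument is correctly calibrated.
Since z = -0.5 ≤ z* = 2.326, H₀ is not rejected.
H₀ is false (actually the instrument has drifted out of calibration).
Failing to reject a false H₀ is a Type II error.

Type II error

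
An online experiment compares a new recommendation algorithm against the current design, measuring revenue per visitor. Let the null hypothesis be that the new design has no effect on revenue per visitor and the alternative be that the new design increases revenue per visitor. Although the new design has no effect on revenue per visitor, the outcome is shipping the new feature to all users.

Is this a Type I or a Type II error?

Type I error

'Shipping the new feature to all users' corresponds to rejecting H₀.
H₀ was rejected but H₀ is true — a Type I error (false positive).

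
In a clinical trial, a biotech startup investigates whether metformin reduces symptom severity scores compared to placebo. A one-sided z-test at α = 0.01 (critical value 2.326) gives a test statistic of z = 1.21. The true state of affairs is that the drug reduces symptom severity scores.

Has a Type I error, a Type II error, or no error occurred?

Type II error

The conventional null hypothesis is that the drug has no effect on symptom severity scores.
Since z = 1.21 ≤ z* = 2.326, H₀ is not rejected.
H₀ is false (actually the drug reduces symptom severity scores).
Failing to reject a false H₀ is a Type II error.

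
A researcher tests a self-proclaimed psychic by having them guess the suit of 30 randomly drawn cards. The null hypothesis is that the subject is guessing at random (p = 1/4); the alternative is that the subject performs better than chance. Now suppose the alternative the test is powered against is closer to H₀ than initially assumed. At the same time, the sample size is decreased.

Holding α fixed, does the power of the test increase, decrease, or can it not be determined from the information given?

A smaller departure from H₀ means the test statistic under Ha is distributed closer to where it would be under H₀; rejection becomes less likely. A smaller sample increases the standard error, so the sampling distributions under H₀ and Ha overlap more. Both changes push β in the same direction.
Since power = 1 − β and β increases, power decreases.

It decreases.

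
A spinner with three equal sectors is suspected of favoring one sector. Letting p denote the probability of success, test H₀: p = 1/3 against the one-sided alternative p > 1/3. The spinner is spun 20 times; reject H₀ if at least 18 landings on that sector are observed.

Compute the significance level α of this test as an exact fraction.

Under H₀, K ~ Binomial(20, 1/3), and α = P(K ≥ 18).
Summing C(20,j)(1/3)^j(2/3)^{20−j} for j = 18,…,20 gives 89/387420489.

89/387420489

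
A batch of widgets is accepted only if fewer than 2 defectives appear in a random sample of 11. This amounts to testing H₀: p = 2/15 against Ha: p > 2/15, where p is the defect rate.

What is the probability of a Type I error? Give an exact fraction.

The significance level is the probability, assuming p = 2/15, of seeing 2 or more defectives in 11 draws.
α = 1 − P(K ≤ 1) = 1 − 965009442943/1729951171875 = 764941728932/1729951171875.

764941728932/1729951171875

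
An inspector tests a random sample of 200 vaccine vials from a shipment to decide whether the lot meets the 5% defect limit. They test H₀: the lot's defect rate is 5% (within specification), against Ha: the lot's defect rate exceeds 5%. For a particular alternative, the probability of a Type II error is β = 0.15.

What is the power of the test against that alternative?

0.85

Power = 1 − β = 1 − 0.15 = 0.85.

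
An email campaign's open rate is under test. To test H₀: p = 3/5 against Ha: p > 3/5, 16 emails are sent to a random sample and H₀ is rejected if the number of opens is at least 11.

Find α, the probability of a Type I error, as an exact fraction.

Under H₀, X ~ Binomial(16, 3/5), and α = P(X ≥ 11).
Summing C(16,j)(3/5)^j(2/5)^{16−j} for j = 11,…,16 gives 50177064897/152587890625.

50177064897/152587890625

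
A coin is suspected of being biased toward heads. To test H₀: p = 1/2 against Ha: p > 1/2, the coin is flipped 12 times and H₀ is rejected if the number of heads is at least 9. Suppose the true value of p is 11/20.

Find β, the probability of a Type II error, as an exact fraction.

709043757719553/819200000000000

A Type II error is failing to reject when Ha holds: with p = 11/20, β = P(S ≤ 8).
Adding the binomial probabilities P(S=0)+…+P(S=8) at p = 11/20 gives 709043757719553/819200000000000.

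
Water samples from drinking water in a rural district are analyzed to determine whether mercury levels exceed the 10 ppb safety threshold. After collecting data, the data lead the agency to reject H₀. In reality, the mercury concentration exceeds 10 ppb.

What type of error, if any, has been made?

Neither — the decision is correct.

The conventional null hypothesis here is that the mercury concentration is at or below 10 ppb (safe).
The test rejected a false H₀ — the decision matches the true state.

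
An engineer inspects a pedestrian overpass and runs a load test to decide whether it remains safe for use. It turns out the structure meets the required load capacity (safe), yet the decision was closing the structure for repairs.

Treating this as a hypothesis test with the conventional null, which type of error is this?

The null hypothesis here is that the structure meets the required load capacity (safe).
'Closing the structure for repairs' corresponds to rejecting H₀.
H₀ was rejected but H₀ is true — a Type I error (false positive).

Type I error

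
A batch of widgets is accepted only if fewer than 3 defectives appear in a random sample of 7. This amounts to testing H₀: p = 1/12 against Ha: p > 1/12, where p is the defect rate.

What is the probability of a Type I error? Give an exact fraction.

187213/11943936

α = P(reject H₀ | H₀ true) = P(K ≥ 3 | p = 1/12), K ~ Binomial(7, 1/12).
Computing the lower-tail complement: 1 − 11756723/11943936 = 187213/11943936.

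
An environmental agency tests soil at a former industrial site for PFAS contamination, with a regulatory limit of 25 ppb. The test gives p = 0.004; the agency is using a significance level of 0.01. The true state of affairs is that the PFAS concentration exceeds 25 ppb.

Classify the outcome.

No error — this is a correct decision.

The conventional null hypothesis is that the PFAS concentration is at or below 25 ppb (safe).
Since p = 0.004 < α = 0.01, H₀ is rejected.
H₀ is false (actually the PFAS concentration exceeds 25 ppb).
The decision matches the true state — no error.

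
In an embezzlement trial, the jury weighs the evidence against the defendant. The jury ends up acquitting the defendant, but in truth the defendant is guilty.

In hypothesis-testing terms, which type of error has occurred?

The null hypothesis here is that the defendant is innocent.
'Acquitting the defendant' corresponds to failing to reject H₀.
H₀ was not rejected but H₀ is false — a Type II error (false negative).

Type II error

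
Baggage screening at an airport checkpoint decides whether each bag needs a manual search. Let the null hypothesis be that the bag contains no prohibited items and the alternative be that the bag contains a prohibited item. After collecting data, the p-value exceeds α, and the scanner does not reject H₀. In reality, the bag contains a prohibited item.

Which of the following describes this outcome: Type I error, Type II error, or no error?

Type II error

H₀ was not rejected, but H₀ is actually false.
Failing to reject a false null hypothesis is a Type II error (false negative).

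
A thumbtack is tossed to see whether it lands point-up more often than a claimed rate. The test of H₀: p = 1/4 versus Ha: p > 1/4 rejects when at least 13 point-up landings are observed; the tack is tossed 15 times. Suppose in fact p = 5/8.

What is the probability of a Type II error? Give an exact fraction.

33725631854457/35184372088832

β = P(fail to reject H₀ | Ha true) = P(Y ≤ 12 | p = 5/8), Y ~ Binomial(15, 5/8).
Equivalently, β = 1 − P(Y ≥ 13) = 33725631854457/35184372088832.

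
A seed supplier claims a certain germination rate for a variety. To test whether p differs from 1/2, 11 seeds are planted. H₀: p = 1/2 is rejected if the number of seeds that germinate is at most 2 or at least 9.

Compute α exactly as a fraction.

67/1024

Under H₀, X ~ Binomial(11, 1/2); α is the probability of landing in either tail, P(X ≤ 2) + P(X ≥ 9).
The two tails are symmetric, so α = 2·(1 + 11 + 55)/2^11 = 134/2048 = 67/1024.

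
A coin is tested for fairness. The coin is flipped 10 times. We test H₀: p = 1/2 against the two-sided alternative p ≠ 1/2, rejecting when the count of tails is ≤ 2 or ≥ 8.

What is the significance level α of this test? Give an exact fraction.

7/64

α = P(K ≤ 2 or K ≥ 8 | p = 1/2), K ~ Binomial(10, 1/2).
The two tails are symmetric, so α = 2·(1 + 10 + 45)/2^10 = 112/1024 = 7/64.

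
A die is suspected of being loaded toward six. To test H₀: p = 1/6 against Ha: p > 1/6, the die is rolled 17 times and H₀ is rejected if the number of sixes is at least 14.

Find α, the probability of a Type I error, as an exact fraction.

Under H₀, X ~ Binomial(17, 1/6), and α = P(X ≥ 14).
Summing C(17,j)(1/6)^j(5/6)^{17−j} for j = 14,…,17 gives 44243/8463329722368.

44243/8463329722368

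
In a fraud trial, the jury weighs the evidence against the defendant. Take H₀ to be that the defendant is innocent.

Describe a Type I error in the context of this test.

A Type I error is rejecting H₀ when H₀ is true.
Here that means convicting the defendant when actually the defendant is innocent.

A Type I error would mean concluding that the defendant is guilty when in fact the defendant is innocent.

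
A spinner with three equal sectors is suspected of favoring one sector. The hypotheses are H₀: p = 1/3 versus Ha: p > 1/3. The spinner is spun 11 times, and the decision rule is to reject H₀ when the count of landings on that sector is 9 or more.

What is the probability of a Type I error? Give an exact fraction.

Under H₀, Y ~ Binomial(11, 1/3), and α = P(Y ≥ 9).
P(Y ≥ 9) = Σ_{j=9}^{11} C(11,j)·(1/3)^j·(2/3)^{11-j} = 1/729.

1/729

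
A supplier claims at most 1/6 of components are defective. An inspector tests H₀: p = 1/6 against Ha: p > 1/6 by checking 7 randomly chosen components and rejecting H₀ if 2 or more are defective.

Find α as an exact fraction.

7703/23328

The significance level is the probability, assuming p = 1/6, of seeing 2 or more defectives in 7 draws.
Via the complement, α = 1 − Σ_{j=0}^{1} C(7,j)(1/6)^j(5/6)^{7-j} = 7703/23328.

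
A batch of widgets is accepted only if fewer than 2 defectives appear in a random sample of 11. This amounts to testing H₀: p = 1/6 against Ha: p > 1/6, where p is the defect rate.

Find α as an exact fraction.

12909191/22674816

The significance level is the probability, assuming p = 1/6, of seeing 2 or more defectives in 11 draws.
α = 1 − P(X ≤ 1) = 1 − 9765625/22674816 = 12909191/22674816.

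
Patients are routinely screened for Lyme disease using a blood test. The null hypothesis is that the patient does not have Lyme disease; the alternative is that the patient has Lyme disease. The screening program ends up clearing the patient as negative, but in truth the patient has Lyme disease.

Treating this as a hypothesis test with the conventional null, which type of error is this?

Type II error

'Clearing the patient as negative' corresponds to failing to reject H₀.
H₀ was not rejected but H₀ is false — a Type II error (false negative).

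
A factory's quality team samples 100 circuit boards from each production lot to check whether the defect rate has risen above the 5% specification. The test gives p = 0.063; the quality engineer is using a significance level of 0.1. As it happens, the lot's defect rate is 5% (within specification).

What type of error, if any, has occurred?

The conventional null hypothesis is that the lot's defect rate is 5% (within specification).
Since p = 0.063 < α = 0.1, H₀ is rejected.
H₀ is true (actually the lot's defect rate is 5% (within specification)).
Rejecting a true H₀ is a Type I error.

Type I error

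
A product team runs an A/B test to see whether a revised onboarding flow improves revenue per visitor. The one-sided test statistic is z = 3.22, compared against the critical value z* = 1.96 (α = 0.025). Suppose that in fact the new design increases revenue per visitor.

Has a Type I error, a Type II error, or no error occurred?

No error — this is a correct decision.

The conventional null hypothesis is that the new design has no effect on revenue per visitor.
Since z = 3.22 > z* = 1.96, H₀ is rejected.
H₀ is false (actually the new design increases revenue per visitor).
The decision matches the true state — no error.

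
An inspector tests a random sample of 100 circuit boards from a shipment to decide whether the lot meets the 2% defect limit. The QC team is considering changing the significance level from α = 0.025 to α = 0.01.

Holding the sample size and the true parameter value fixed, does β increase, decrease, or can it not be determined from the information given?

It increases.

A smaller α moves the rejection region further into the tail. With the alternative true, more outcomes now fall outside the rejection region, so failing to reject becomes more likely.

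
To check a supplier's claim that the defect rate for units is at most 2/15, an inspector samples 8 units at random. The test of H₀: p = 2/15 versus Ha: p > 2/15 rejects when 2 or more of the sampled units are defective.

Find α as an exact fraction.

743183632/2562890625

Under H₀, S ~ Binomial(8, 2/15); the Type I error rate is P(S ≥ 2).
Computing the lower-tail complement: 1 − 1819706993/2562890625 = 743183632/2562890625.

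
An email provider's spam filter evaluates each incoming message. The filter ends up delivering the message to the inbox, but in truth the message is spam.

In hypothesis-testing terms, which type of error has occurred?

Type II error

The null hypothesis here is that the message is legitimate (not spam).
'Delivering the message to the inbox' corresponds to failing to reject H₀.
H₀ was not rejected but H₀ is false — a Type II error (false negative).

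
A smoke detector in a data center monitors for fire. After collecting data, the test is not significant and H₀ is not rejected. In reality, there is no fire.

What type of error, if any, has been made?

Neither — the decision is correct.

The conventional null hypothesis here is that there is no fire.
The test retained a true H₀ — the decision matches the true state.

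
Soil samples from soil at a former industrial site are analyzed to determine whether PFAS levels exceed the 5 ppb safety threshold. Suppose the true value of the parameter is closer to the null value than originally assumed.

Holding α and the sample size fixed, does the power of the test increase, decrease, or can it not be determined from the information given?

It decreases.

When the true parameter is near the null value, the test has a harder time distinguishing Ha from H₀.
Since power = 1 − β and β increases, power decreases.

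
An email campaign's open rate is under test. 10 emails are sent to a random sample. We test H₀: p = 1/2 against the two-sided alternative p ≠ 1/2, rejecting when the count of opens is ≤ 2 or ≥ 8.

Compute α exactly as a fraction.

7/64

Under H₀, Y ~ Binomial(10, 1/2); α is the probability of landing in either tail, P(Y ≤ 2) + P(Y ≥ 8).
Each tail has probability (1 + 10 + 45)/1024; doubling gives α = 112/1024 = 7/64.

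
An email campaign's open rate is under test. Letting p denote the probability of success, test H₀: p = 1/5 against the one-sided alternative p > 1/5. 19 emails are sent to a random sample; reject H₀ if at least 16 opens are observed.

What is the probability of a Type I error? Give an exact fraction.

64829/19073486328125

The Type I error probability is α = P(K ≥ 16) computed under H₀, where K ~ Binomial(19, 1/5).
P(K ≥ 16) = Σ_{j=16}^{19} C(19,j)·(1/5)^j·(4/5)^{19-j} = 64829/19073486328125.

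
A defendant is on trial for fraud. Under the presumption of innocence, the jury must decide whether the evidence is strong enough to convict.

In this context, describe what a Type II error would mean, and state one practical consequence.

With the conventional null hypothesis that the defendant is innocent:
A Type II error is failing to reject H₀ when H₀ is false.
Here that means acquitting the defendant when actually the defendant is guilty.

A Type II error would mean concluding that the defendant is innocent (or at least failing to establish that the defendant is guilty) when in fact the defendant is guilty. Consequence: a guilty person goes free.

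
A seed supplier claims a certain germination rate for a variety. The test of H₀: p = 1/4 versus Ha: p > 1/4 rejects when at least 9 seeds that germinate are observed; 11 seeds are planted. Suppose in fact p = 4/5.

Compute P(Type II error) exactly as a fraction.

A Type II error is failing to reject when Ha holds: with p = 4/5, β = P(X ≤ 8).
Summing C(11,j)·(4/5)^j·(1/5)^{11-j} for j = 0..8 gives 3736313/9765625.

3736313/9765625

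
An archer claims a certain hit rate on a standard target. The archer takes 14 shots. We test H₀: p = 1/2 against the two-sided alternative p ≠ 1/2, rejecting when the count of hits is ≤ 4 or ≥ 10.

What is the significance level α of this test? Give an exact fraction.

1471/8192

α = P(X ≤ 4 or X ≥ 10 | p = 1/2), X ~ Binomial(14, 1/2).
Each tail has probability (1 + 14 + 91 + 364 + 1001)/16384; doubling gives α = 2942/16384 = 1471/8192.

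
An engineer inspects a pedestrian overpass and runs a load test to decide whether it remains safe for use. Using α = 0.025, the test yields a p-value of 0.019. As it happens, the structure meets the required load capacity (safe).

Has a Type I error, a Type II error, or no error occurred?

The conventional null hypothesis is that the structure meets the required load capacity (safe).
Since p = 0.019 < α = 0.025, H₀ is rejected.
H₀ is true (actually the structure meets the required load capacity (safe)).
Rejecting a true H₀ is a Type I error.

Type I error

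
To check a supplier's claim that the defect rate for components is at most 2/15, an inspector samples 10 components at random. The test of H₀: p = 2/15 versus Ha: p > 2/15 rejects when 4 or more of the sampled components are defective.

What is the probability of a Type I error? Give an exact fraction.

6543935072/192216796875

The significance level is the probability, assuming p = 2/15, of seeing 4 or more defectives in 10 draws.
Computing the lower-tail complement: 1 − 185672861803/192216796875 = 6543935072/192216796875.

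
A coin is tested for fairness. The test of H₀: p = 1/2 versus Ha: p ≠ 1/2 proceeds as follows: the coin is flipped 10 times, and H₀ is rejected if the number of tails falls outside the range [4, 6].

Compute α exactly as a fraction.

Under H₀, X ~ Binomial(10, 1/2); α is the probability of landing in either tail, P(X ≤ 3) + P(X ≥ 7).
The two tails are symmetric, so α = 2·(1 + 10 + 45 + 120)/2^10 = 352/1024 = 11/32.

11/32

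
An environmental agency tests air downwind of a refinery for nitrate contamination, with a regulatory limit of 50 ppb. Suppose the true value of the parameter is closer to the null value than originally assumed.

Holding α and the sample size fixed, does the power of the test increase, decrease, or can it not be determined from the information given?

A smaller departure from H₀ means the test statistic under Ha is distributed closer to where it would be under H₀; rejection becomes less likely.
Since power = 1 − β and β increases, power decreases.

It decreases.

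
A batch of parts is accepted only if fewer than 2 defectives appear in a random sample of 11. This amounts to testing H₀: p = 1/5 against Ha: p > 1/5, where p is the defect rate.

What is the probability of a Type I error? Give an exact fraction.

α = P(reject H₀ | H₀ true) = P(K ≥ 2 | p = 1/5), K ~ Binomial(11, 1/5).
Computing the lower-tail complement: 1 − 3145728/9765625 = 6619897/9765625.

6619897/9765625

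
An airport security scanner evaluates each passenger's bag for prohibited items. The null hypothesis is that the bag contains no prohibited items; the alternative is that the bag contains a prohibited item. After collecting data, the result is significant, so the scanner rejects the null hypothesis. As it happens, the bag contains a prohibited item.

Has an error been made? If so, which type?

The test rejected a false H₀ — the decision matches the true state.

No error — this is a correct decision.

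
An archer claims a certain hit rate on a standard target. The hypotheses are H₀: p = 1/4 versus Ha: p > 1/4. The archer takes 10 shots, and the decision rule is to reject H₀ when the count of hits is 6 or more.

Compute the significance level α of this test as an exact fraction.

10343/524288

The Type I error probability is α = P(Y ≥ 6) computed under H₀, where Y ~ Binomial(10, 1/4).
P(Y ≥ 6) = Σ_{j=6}^{10} C(10,j)·(1/4)^j·(3/4)^{10-j} = 10343/524288.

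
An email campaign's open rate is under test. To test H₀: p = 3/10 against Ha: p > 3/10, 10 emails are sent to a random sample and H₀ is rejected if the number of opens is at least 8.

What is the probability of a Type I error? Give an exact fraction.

1987983/1250000000

α = P(reject H₀ | H₀ true) = P(X ≥ 8 | p = 3/10), with X ~ Binomial(10, 3/10).
Summing C(10,j)(3/10)^j(7/10)^{10−j} for j = 8,…,10 gives 1987983/1250000000.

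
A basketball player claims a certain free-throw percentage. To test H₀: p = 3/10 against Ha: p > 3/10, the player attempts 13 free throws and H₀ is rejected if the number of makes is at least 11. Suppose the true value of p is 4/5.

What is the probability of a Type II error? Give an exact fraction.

608334741/1220703125

β = P(fail to reject H₀ | Ha true) = P(X ≤ 10 | p = 4/5), X ~ Binomial(13, 4/5).
Summing C(13,j)·(4/5)^j·(1/5)^{13-j} for j = 0..10 gives 608334741/1220703125.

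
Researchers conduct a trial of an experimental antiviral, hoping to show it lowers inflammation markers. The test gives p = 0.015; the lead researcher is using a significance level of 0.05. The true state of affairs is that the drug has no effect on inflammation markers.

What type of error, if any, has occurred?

The conventional null hypothesis is that the drug has no effect on inflammation markers.
Since p = 0.015 < α = 0.05, H₀ is rejected.
H₀ is true (actually the drug has no effect on inflammation markers).
Rejecting a true H₀ is a Type I error.

Type I error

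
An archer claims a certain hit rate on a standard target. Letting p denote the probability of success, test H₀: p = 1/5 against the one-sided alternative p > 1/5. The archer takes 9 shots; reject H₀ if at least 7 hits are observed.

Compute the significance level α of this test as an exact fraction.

613/1953125

The Type I error probability is α = P(X ≥ 7) computed under H₀, where X ~ Binomial(9, 1/5).
Summing C(9,j)(1/5)^j(4/5)^{9−j} for j = 7,…,9 gives 613/1953125.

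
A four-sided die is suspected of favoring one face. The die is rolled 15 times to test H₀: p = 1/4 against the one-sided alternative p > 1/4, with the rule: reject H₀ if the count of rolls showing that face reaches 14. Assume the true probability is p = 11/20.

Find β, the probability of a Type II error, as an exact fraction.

Under the alternative p = 11/20, S ~ Binomial(15, 11/20); β is the probability the test does not reject, P(S < 14).
Adding the binomial probabilities P(S=0)+…+P(S=13) at p = 11/20 gives 16356278262148423407/16384000000000000000.

16356278262148423407/16384000000000000000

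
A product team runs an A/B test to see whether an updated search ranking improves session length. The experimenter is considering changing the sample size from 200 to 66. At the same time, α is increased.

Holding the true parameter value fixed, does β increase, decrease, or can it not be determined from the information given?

The first change alone would make β increase; the second alone would make β decrease. Which effect dominates depends on the magnitudes, which are not given.

Cannot be determined from the information given.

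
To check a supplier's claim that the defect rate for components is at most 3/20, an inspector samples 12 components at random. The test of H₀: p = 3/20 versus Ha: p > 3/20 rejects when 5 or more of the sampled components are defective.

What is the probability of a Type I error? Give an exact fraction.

9798413783967/409600000000000

α = P(reject H₀ | H₀ true) = P(Y ≥ 5 | p = 3/20), Y ~ Binomial(12, 3/20).
α = 1 − P(Y ≤ 4) = 1 − 399801586216033/409600000000000 = 9798413783967/409600000000000.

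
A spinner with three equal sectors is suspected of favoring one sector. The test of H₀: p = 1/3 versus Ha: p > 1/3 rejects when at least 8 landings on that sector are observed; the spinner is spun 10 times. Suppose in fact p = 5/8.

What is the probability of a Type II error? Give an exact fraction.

211794831/268435456

A Type II error is failing to reject when Ha holds: with p = 5/8, β = P(Y ≤ 7).
Equivalently, β = 1 − P(Y ≥ 8) = 211794831/268435456.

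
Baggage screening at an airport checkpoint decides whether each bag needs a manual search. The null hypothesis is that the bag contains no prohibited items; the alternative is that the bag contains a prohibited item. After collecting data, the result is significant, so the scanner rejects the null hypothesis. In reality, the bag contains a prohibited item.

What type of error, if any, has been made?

No error (correct decision).

The test rejected a false H₀ — the decision matches the true state.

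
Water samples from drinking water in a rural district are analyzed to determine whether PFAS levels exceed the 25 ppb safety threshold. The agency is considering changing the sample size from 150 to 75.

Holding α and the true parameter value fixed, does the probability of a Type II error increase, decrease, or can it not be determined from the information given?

With less data the test statistic is noisier; under Ha, more outcomes land inside the acceptance region.

It increases.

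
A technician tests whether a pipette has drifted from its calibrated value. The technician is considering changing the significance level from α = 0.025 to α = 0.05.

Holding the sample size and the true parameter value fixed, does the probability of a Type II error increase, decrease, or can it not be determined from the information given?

Relaxing α lowers the evidence threshold; under Ha, outcomes that previously fell short now trigger rejection.

It decreases.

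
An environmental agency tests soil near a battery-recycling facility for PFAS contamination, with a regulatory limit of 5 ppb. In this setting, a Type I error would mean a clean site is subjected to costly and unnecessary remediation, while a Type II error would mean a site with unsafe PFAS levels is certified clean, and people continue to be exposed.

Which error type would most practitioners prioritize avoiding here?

Type II error

The Type II consequence (a site with unsafe PFAS levels is certified clean, and people continue to be exposed) is more severe than the Type I consequence (a clean site is subjected to costly and unnecessary remediation).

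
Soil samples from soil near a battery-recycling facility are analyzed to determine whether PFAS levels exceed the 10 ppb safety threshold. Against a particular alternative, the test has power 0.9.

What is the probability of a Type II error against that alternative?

0.1

Power = 1 − β, so β = 1 − 0.9 = 0.1.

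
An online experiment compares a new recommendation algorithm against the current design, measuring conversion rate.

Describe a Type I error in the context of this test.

With the conventional null hypothesis that the new design has no effect on conversion rate:
A Type I error is rejecting H₀ when H₀ is true.
Here that means shipping the new feature to all users when actually the new design has no effect on conversion rate.

A Type I error would mean concluding that the new design increases conversion rate when in fact the new design has no effect on conversion rate.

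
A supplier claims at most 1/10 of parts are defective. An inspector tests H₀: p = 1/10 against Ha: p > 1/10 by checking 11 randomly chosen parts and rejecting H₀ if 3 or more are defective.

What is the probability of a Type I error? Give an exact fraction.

1791237017/20000000000

α = P(reject H₀ | H₀ true) = P(Y ≥ 3 | p = 1/10), Y ~ Binomial(11, 1/10).
Computing the lower-tail complement: 1 − 18208762983/20000000000 = 1791237017/20000000000.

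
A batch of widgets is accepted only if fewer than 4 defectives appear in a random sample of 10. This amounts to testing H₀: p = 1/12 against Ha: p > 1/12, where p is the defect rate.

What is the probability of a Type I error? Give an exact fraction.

34654379/5159780352

α = P(reject H₀ | H₀ true) = P(Y ≥ 4 | p = 1/12), Y ~ Binomial(10, 1/12).
Computing the lower-tail complement: 1 − 5125125973/5159780352 = 34654379/5159780352.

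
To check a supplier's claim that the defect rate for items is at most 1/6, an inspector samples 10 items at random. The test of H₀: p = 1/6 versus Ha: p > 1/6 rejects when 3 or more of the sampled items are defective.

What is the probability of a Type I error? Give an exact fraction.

566299/2519424

The significance level is the probability, assuming p = 1/6, of seeing 3 or more defectives in 10 draws.
Via the complement, α = 1 − Σ_{j=0}^{2} C(10,j)(1/6)^j(5/6)^{10-j} = 566299/2519424.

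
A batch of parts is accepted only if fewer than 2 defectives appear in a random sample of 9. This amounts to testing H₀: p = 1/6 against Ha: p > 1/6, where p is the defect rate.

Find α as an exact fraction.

2304473/5038848

α = P(reject H₀ | H₀ true) = P(K ≥ 2 | p = 1/6), K ~ Binomial(9, 1/6).
α = 1 − P(K ≤ 1) = 1 − 2734375/5038848 = 2304473/5038848.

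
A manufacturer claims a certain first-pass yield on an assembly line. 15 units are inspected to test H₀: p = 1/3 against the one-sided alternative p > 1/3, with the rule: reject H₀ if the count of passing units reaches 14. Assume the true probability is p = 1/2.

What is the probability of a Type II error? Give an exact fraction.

2047/2048

A Type II error is failing to reject when Ha holds: with p = 1/2, β = P(Y ≤ 13).
Adding the binomial probabilities P(Y=0)+…+P(Y=13) at p = 1/2 gives 2047/2048.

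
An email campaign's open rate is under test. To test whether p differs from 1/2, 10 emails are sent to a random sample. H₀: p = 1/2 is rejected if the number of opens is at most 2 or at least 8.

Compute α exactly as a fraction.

Under H₀, K ~ Binomial(10, 1/2); α is the probability of landing in either tail, P(K ≤ 2) + P(K ≥ 8).
The two tails are symmetric, so α = 2·(1 + 10 + 45)/2^10 = 112/1024 = 7/64.

7/64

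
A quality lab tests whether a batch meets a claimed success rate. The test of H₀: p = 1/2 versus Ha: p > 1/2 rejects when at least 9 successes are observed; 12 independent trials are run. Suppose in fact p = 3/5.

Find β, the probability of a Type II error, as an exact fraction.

37825328/48828125

A Type II error is failing to reject when Ha holds: with p = 3/5, β = P(Y ≤ 8).
Equivalently, β = 1 − P(Y ≥ 9) = 37825328/48828125.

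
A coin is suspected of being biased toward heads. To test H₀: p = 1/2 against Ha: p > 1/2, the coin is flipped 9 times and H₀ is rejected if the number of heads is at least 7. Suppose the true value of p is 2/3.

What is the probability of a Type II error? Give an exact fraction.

12259/19683

β = P(fail to reject H₀ | Ha true) = P(Y ≤ 6 | p = 2/3), Y ~ Binomial(9, 2/3).
Summing C(9,j)·(2/3)^j·(1/3)^{9-j} for j = 0..6 gives 12259/19683.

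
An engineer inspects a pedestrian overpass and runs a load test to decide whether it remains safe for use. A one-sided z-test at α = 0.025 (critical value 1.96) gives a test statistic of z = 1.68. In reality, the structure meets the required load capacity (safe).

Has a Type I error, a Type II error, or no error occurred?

The conventional null hypothesis is that the structure meets the required load capacity (safe).
Since z = 1.68 ≤ z* = 1.96, H₀ is not rejected.
H₀ is true (actually the structure meets the required load capacity (safe)).
The decision matches the true state — no error.

No error (correct decision).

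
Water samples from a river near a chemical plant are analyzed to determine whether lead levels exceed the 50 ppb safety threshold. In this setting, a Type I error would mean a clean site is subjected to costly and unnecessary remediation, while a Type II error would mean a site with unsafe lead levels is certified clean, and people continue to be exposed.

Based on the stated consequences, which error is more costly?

Type II error

The Type II consequence (a site with unsafe lead levels is certified clean, and people continue to be exposed) is more severe than the Type I consequence (a clean site is subjected to costly and unnecessary remediation).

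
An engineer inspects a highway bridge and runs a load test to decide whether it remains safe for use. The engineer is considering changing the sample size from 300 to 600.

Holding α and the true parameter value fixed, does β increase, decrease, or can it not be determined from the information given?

It decreases.

A larger sample reduces the standard error, pulling the sampling distribution under Ha further from the non-rejection region.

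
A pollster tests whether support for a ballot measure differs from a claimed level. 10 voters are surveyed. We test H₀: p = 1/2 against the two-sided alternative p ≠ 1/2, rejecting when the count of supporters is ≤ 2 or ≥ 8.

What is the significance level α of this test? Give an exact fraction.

7/64

Under H₀, Y ~ Binomial(10, 1/2); α is the probability of landing in either tail, P(Y ≤ 2) + P(Y ≥ 8).
By symmetry, α = 2·P(Y ≤ 2) = 2·(1 + 10 + 45)/1024 = 112/1024 = 7/64.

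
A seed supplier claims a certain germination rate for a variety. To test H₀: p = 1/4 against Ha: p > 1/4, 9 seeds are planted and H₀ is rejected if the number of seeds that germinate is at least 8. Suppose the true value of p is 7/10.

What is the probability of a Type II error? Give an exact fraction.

β = P(fail to reject H₀ | Ha true) = P(S ≤ 7 | p = 7/10), S ~ Binomial(9, 7/10).
Equivalently, β = 1 − P(S ≥ 8) = 401998383/500000000.

401998383/500000000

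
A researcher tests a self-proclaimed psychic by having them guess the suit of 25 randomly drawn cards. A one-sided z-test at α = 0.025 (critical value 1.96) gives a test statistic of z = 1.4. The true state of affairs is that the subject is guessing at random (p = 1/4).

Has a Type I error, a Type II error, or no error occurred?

The conventional null hypothesis is that the subject is guessing at random (p = 1/4).
Since z = 1.4 ≤ z* = 1.96, H₀ is not rejected.
H₀ is true (actually the subject is guessing at random (p = 1/4)).
The decision matches the true state — no error.

No error — this is a correct decision.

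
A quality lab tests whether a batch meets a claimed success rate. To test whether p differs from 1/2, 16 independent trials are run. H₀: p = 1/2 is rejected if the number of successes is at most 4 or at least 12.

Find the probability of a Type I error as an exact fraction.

2517/32768

Under H₀, X ~ Binomial(16, 1/2); α is the probability of landing in either tail, P(X ≤ 4) + P(X ≥ 12).
The two tails are symmetric, so α = 2·(1 + 16 + 120 + 560 + 1820)/2^16 = 5034/65536 = 2517/32768.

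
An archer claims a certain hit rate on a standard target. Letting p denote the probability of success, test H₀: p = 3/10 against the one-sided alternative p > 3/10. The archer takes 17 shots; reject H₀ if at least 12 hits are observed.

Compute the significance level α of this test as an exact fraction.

32798897961633/50000000000000000

α = P(reject H₀ | H₀ true) = P(S ≥ 12 | p = 3/10), with S ~ Binomial(17, 3/10).
P(S ≥ 12) = Σ_{j=12}^{17} C(17,j)·(3/10)^j·(7/10)^{17-j} = 32798897961633/50000000000000000.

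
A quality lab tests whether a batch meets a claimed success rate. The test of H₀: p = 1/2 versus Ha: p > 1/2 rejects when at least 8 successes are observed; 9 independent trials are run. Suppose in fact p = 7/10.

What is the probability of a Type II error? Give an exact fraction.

Under the alternative p = 7/10, Y ~ Binomial(9, 7/10); β is the probability the test does not reject, P(Y < 8).
Equivalently, β = 1 − P(Y ≥ 8) = 401998383/500000000.

401998383/500000000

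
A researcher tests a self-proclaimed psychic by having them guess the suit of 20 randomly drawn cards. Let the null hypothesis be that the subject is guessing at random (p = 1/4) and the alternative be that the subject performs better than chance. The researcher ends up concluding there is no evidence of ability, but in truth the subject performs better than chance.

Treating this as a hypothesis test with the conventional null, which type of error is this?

Type II error

'Concluding there is no evidence of ability' corresponds to failing to reject H₀.
H₀ was not rejected but H₀ is false — a Type II error (false negative).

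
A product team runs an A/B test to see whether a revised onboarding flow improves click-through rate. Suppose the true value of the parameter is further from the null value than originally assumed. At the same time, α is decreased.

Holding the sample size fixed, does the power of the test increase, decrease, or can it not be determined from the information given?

The first change alone would make β decrease; the second alone would make β increase. Which effect dominates depends on the magnitudes, which are not given.
Since power = 1 − β, the effect on power is likewise indeterminate.

Cannot be determined from the information given.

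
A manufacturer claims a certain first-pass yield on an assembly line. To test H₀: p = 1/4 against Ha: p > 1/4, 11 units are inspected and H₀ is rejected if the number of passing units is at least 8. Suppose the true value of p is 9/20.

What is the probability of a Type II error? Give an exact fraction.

4807868226029/5120000000000

β = P(fail to reject H₀ | Ha true) = P(S ≤ 7 | p = 9/20), S ~ Binomial(11, 9/20).
Summing C(11,j)·(9/20)^j·(11/20)^{11-j} for j = 0..7 gives 4807868226029/5120000000000.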